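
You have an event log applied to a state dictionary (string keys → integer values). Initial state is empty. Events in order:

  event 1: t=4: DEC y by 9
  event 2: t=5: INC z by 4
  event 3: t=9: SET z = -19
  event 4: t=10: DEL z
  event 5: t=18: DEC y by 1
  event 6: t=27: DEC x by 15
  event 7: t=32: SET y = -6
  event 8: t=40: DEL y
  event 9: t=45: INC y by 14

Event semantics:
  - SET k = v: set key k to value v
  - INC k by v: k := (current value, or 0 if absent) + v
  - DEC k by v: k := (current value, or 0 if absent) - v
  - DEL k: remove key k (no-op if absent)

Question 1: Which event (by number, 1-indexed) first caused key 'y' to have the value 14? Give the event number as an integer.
Answer: 9

Derivation:
Looking for first event where y becomes 14:
  event 1: y = -9
  event 2: y = -9
  event 3: y = -9
  event 4: y = -9
  event 5: y = -10
  event 6: y = -10
  event 7: y = -6
  event 8: y = (absent)
  event 9: y (absent) -> 14  <-- first match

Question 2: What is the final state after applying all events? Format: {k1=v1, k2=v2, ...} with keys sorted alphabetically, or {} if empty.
  after event 1 (t=4: DEC y by 9): {y=-9}
  after event 2 (t=5: INC z by 4): {y=-9, z=4}
  after event 3 (t=9: SET z = -19): {y=-9, z=-19}
  after event 4 (t=10: DEL z): {y=-9}
  after event 5 (t=18: DEC y by 1): {y=-10}
  after event 6 (t=27: DEC x by 15): {x=-15, y=-10}
  after event 7 (t=32: SET y = -6): {x=-15, y=-6}
  after event 8 (t=40: DEL y): {x=-15}
  after event 9 (t=45: INC y by 14): {x=-15, y=14}

Answer: {x=-15, y=14}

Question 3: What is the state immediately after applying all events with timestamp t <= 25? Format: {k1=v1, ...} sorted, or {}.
Apply events with t <= 25 (5 events):
  after event 1 (t=4: DEC y by 9): {y=-9}
  after event 2 (t=5: INC z by 4): {y=-9, z=4}
  after event 3 (t=9: SET z = -19): {y=-9, z=-19}
  after event 4 (t=10: DEL z): {y=-9}
  after event 5 (t=18: DEC y by 1): {y=-10}

Answer: {y=-10}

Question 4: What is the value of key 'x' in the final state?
Track key 'x' through all 9 events:
  event 1 (t=4: DEC y by 9): x unchanged
  event 2 (t=5: INC z by 4): x unchanged
  event 3 (t=9: SET z = -19): x unchanged
  event 4 (t=10: DEL z): x unchanged
  event 5 (t=18: DEC y by 1): x unchanged
  event 6 (t=27: DEC x by 15): x (absent) -> -15
  event 7 (t=32: SET y = -6): x unchanged
  event 8 (t=40: DEL y): x unchanged
  event 9 (t=45: INC y by 14): x unchanged
Final: x = -15

Answer: -15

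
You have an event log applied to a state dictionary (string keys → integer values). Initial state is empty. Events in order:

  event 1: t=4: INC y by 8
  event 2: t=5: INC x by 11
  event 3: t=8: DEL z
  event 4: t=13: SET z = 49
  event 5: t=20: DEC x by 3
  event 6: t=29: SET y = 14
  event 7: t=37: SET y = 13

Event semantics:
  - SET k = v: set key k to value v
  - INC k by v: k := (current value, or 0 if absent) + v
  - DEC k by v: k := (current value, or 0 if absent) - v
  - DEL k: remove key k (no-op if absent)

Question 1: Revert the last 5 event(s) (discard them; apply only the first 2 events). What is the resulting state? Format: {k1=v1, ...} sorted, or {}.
Keep first 2 events (discard last 5):
  after event 1 (t=4: INC y by 8): {y=8}
  after event 2 (t=5: INC x by 11): {x=11, y=8}

Answer: {x=11, y=8}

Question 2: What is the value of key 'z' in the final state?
Answer: 49

Derivation:
Track key 'z' through all 7 events:
  event 1 (t=4: INC y by 8): z unchanged
  event 2 (t=5: INC x by 11): z unchanged
  event 3 (t=8: DEL z): z (absent) -> (absent)
  event 4 (t=13: SET z = 49): z (absent) -> 49
  event 5 (t=20: DEC x by 3): z unchanged
  event 6 (t=29: SET y = 14): z unchanged
  event 7 (t=37: SET y = 13): z unchanged
Final: z = 49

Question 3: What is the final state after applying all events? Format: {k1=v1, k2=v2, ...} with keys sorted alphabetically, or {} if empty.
  after event 1 (t=4: INC y by 8): {y=8}
  after event 2 (t=5: INC x by 11): {x=11, y=8}
  after event 3 (t=8: DEL z): {x=11, y=8}
  after event 4 (t=13: SET z = 49): {x=11, y=8, z=49}
  after event 5 (t=20: DEC x by 3): {x=8, y=8, z=49}
  after event 6 (t=29: SET y = 14): {x=8, y=14, z=49}
  after event 7 (t=37: SET y = 13): {x=8, y=13, z=49}

Answer: {x=8, y=13, z=49}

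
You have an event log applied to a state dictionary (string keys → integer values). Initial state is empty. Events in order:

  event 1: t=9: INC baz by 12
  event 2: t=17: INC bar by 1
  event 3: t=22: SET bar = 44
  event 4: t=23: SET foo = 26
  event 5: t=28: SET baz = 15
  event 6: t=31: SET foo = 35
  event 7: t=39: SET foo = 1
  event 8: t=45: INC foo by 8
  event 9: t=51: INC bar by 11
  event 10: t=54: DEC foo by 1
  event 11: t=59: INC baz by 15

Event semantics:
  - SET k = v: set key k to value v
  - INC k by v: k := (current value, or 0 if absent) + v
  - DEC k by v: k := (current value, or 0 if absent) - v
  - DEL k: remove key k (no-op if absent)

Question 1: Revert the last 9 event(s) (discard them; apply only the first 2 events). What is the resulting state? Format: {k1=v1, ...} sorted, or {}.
Keep first 2 events (discard last 9):
  after event 1 (t=9: INC baz by 12): {baz=12}
  after event 2 (t=17: INC bar by 1): {bar=1, baz=12}

Answer: {bar=1, baz=12}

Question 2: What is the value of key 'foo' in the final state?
Track key 'foo' through all 11 events:
  event 1 (t=9: INC baz by 12): foo unchanged
  event 2 (t=17: INC bar by 1): foo unchanged
  event 3 (t=22: SET bar = 44): foo unchanged
  event 4 (t=23: SET foo = 26): foo (absent) -> 26
  event 5 (t=28: SET baz = 15): foo unchanged
  event 6 (t=31: SET foo = 35): foo 26 -> 35
  event 7 (t=39: SET foo = 1): foo 35 -> 1
  event 8 (t=45: INC foo by 8): foo 1 -> 9
  event 9 (t=51: INC bar by 11): foo unchanged
  event 10 (t=54: DEC foo by 1): foo 9 -> 8
  event 11 (t=59: INC baz by 15): foo unchanged
Final: foo = 8

Answer: 8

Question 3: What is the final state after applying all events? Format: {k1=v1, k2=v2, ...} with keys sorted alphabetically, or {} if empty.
Answer: {bar=55, baz=30, foo=8}

Derivation:
  after event 1 (t=9: INC baz by 12): {baz=12}
  after event 2 (t=17: INC bar by 1): {bar=1, baz=12}
  after event 3 (t=22: SET bar = 44): {bar=44, baz=12}
  after event 4 (t=23: SET foo = 26): {bar=44, baz=12, foo=26}
  after event 5 (t=28: SET baz = 15): {bar=44, baz=15, foo=26}
  after event 6 (t=31: SET foo = 35): {bar=44, baz=15, foo=35}
  after event 7 (t=39: SET foo = 1): {bar=44, baz=15, foo=1}
  after event 8 (t=45: INC foo by 8): {bar=44, baz=15, foo=9}
  after event 9 (t=51: INC bar by 11): {bar=55, baz=15, foo=9}
  after event 10 (t=54: DEC foo by 1): {bar=55, baz=15, foo=8}
  after event 11 (t=59: INC baz by 15): {bar=55, baz=30, foo=8}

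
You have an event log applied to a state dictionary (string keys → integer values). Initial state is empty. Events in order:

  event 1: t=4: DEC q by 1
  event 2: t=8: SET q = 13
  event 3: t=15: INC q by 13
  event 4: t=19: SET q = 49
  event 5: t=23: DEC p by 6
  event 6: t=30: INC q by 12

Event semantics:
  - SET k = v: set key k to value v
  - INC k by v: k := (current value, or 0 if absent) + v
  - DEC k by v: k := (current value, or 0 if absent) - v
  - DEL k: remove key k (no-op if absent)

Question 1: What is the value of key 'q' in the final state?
Track key 'q' through all 6 events:
  event 1 (t=4: DEC q by 1): q (absent) -> -1
  event 2 (t=8: SET q = 13): q -1 -> 13
  event 3 (t=15: INC q by 13): q 13 -> 26
  event 4 (t=19: SET q = 49): q 26 -> 49
  event 5 (t=23: DEC p by 6): q unchanged
  event 6 (t=30: INC q by 12): q 49 -> 61
Final: q = 61

Answer: 61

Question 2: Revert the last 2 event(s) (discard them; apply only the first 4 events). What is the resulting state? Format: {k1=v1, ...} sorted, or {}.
Answer: {q=49}

Derivation:
Keep first 4 events (discard last 2):
  after event 1 (t=4: DEC q by 1): {q=-1}
  after event 2 (t=8: SET q = 13): {q=13}
  after event 3 (t=15: INC q by 13): {q=26}
  after event 4 (t=19: SET q = 49): {q=49}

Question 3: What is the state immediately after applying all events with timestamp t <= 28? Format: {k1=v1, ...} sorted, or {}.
Apply events with t <= 28 (5 events):
  after event 1 (t=4: DEC q by 1): {q=-1}
  after event 2 (t=8: SET q = 13): {q=13}
  after event 3 (t=15: INC q by 13): {q=26}
  after event 4 (t=19: SET q = 49): {q=49}
  after event 5 (t=23: DEC p by 6): {p=-6, q=49}

Answer: {p=-6, q=49}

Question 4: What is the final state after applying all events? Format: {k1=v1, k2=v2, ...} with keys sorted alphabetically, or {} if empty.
Answer: {p=-6, q=61}

Derivation:
  after event 1 (t=4: DEC q by 1): {q=-1}
  after event 2 (t=8: SET q = 13): {q=13}
  after event 3 (t=15: INC q by 13): {q=26}
  after event 4 (t=19: SET q = 49): {q=49}
  after event 5 (t=23: DEC p by 6): {p=-6, q=49}
  after event 6 (t=30: INC q by 12): {p=-6, q=61}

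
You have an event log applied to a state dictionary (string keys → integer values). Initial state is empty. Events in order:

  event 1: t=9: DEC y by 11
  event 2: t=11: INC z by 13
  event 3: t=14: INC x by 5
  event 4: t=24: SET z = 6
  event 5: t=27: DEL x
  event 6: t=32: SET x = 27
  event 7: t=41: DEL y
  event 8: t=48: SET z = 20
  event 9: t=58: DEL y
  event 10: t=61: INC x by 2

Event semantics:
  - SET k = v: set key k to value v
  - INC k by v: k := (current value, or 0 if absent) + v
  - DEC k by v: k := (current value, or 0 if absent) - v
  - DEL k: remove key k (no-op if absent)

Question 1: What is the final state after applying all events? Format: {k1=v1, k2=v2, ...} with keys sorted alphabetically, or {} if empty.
  after event 1 (t=9: DEC y by 11): {y=-11}
  after event 2 (t=11: INC z by 13): {y=-11, z=13}
  after event 3 (t=14: INC x by 5): {x=5, y=-11, z=13}
  after event 4 (t=24: SET z = 6): {x=5, y=-11, z=6}
  after event 5 (t=27: DEL x): {y=-11, z=6}
  after event 6 (t=32: SET x = 27): {x=27, y=-11, z=6}
  after event 7 (t=41: DEL y): {x=27, z=6}
  after event 8 (t=48: SET z = 20): {x=27, z=20}
  after event 9 (t=58: DEL y): {x=27, z=20}
  after event 10 (t=61: INC x by 2): {x=29, z=20}

Answer: {x=29, z=20}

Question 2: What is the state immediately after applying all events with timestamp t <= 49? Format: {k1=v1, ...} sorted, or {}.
Apply events with t <= 49 (8 events):
  after event 1 (t=9: DEC y by 11): {y=-11}
  after event 2 (t=11: INC z by 13): {y=-11, z=13}
  after event 3 (t=14: INC x by 5): {x=5, y=-11, z=13}
  after event 4 (t=24: SET z = 6): {x=5, y=-11, z=6}
  after event 5 (t=27: DEL x): {y=-11, z=6}
  after event 6 (t=32: SET x = 27): {x=27, y=-11, z=6}
  after event 7 (t=41: DEL y): {x=27, z=6}
  after event 8 (t=48: SET z = 20): {x=27, z=20}

Answer: {x=27, z=20}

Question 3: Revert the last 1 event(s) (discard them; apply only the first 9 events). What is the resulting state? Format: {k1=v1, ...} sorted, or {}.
Keep first 9 events (discard last 1):
  after event 1 (t=9: DEC y by 11): {y=-11}
  after event 2 (t=11: INC z by 13): {y=-11, z=13}
  after event 3 (t=14: INC x by 5): {x=5, y=-11, z=13}
  after event 4 (t=24: SET z = 6): {x=5, y=-11, z=6}
  after event 5 (t=27: DEL x): {y=-11, z=6}
  after event 6 (t=32: SET x = 27): {x=27, y=-11, z=6}
  after event 7 (t=41: DEL y): {x=27, z=6}
  after event 8 (t=48: SET z = 20): {x=27, z=20}
  after event 9 (t=58: DEL y): {x=27, z=20}

Answer: {x=27, z=20}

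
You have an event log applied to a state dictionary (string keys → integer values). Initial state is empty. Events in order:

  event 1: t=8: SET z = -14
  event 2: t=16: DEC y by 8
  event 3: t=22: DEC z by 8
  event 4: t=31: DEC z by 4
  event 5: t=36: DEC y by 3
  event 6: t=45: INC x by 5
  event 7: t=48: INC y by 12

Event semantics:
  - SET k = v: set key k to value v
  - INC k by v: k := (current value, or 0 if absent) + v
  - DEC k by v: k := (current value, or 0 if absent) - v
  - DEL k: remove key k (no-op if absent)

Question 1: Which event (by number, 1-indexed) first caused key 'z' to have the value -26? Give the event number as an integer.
Looking for first event where z becomes -26:
  event 1: z = -14
  event 2: z = -14
  event 3: z = -22
  event 4: z -22 -> -26  <-- first match

Answer: 4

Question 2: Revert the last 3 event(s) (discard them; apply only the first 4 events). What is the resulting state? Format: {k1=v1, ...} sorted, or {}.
Answer: {y=-8, z=-26}

Derivation:
Keep first 4 events (discard last 3):
  after event 1 (t=8: SET z = -14): {z=-14}
  after event 2 (t=16: DEC y by 8): {y=-8, z=-14}
  after event 3 (t=22: DEC z by 8): {y=-8, z=-22}
  after event 4 (t=31: DEC z by 4): {y=-8, z=-26}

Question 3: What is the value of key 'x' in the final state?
Answer: 5

Derivation:
Track key 'x' through all 7 events:
  event 1 (t=8: SET z = -14): x unchanged
  event 2 (t=16: DEC y by 8): x unchanged
  event 3 (t=22: DEC z by 8): x unchanged
  event 4 (t=31: DEC z by 4): x unchanged
  event 5 (t=36: DEC y by 3): x unchanged
  event 6 (t=45: INC x by 5): x (absent) -> 5
  event 7 (t=48: INC y by 12): x unchanged
Final: x = 5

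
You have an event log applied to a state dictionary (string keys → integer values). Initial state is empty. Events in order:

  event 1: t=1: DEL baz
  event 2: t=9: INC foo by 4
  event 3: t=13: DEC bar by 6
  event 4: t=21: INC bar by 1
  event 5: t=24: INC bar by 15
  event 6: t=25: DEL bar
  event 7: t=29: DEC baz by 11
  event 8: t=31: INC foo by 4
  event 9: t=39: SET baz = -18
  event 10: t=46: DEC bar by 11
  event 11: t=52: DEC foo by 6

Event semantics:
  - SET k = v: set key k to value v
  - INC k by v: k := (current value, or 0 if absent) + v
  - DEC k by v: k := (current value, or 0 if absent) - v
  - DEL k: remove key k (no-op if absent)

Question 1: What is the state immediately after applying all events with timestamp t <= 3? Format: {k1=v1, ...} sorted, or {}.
Answer: {}

Derivation:
Apply events with t <= 3 (1 events):
  after event 1 (t=1: DEL baz): {}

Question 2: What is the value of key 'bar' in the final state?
Answer: -11

Derivation:
Track key 'bar' through all 11 events:
  event 1 (t=1: DEL baz): bar unchanged
  event 2 (t=9: INC foo by 4): bar unchanged
  event 3 (t=13: DEC bar by 6): bar (absent) -> -6
  event 4 (t=21: INC bar by 1): bar -6 -> -5
  event 5 (t=24: INC bar by 15): bar -5 -> 10
  event 6 (t=25: DEL bar): bar 10 -> (absent)
  event 7 (t=29: DEC baz by 11): bar unchanged
  event 8 (t=31: INC foo by 4): bar unchanged
  event 9 (t=39: SET baz = -18): bar unchanged
  event 10 (t=46: DEC bar by 11): bar (absent) -> -11
  event 11 (t=52: DEC foo by 6): bar unchanged
Final: bar = -11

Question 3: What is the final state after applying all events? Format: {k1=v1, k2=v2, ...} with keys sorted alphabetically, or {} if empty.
  after event 1 (t=1: DEL baz): {}
  after event 2 (t=9: INC foo by 4): {foo=4}
  after event 3 (t=13: DEC bar by 6): {bar=-6, foo=4}
  after event 4 (t=21: INC bar by 1): {bar=-5, foo=4}
  after event 5 (t=24: INC bar by 15): {bar=10, foo=4}
  after event 6 (t=25: DEL bar): {foo=4}
  after event 7 (t=29: DEC baz by 11): {baz=-11, foo=4}
  after event 8 (t=31: INC foo by 4): {baz=-11, foo=8}
  after event 9 (t=39: SET baz = -18): {baz=-18, foo=8}
  after event 10 (t=46: DEC bar by 11): {bar=-11, baz=-18, foo=8}
  after event 11 (t=52: DEC foo by 6): {bar=-11, baz=-18, foo=2}

Answer: {bar=-11, baz=-18, foo=2}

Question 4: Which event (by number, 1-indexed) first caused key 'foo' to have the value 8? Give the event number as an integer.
Looking for first event where foo becomes 8:
  event 2: foo = 4
  event 3: foo = 4
  event 4: foo = 4
  event 5: foo = 4
  event 6: foo = 4
  event 7: foo = 4
  event 8: foo 4 -> 8  <-- first match

Answer: 8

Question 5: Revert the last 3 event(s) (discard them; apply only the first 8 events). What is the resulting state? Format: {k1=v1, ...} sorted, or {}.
Keep first 8 events (discard last 3):
  after event 1 (t=1: DEL baz): {}
  after event 2 (t=9: INC foo by 4): {foo=4}
  after event 3 (t=13: DEC bar by 6): {bar=-6, foo=4}
  after event 4 (t=21: INC bar by 1): {bar=-5, foo=4}
  after event 5 (t=24: INC bar by 15): {bar=10, foo=4}
  after event 6 (t=25: DEL bar): {foo=4}
  after event 7 (t=29: DEC baz by 11): {baz=-11, foo=4}
  after event 8 (t=31: INC foo by 4): {baz=-11, foo=8}

Answer: {baz=-11, foo=8}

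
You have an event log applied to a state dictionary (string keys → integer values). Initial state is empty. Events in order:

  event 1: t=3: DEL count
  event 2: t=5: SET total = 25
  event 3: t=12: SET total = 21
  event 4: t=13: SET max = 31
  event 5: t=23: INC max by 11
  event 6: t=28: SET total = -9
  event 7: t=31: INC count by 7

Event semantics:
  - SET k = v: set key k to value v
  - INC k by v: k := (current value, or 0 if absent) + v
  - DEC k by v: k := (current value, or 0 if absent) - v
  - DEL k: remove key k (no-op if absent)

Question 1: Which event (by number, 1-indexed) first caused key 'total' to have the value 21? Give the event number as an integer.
Answer: 3

Derivation:
Looking for first event where total becomes 21:
  event 2: total = 25
  event 3: total 25 -> 21  <-- first match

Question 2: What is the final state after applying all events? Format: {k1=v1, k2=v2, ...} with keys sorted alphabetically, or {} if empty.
Answer: {count=7, max=42, total=-9}

Derivation:
  after event 1 (t=3: DEL count): {}
  after event 2 (t=5: SET total = 25): {total=25}
  after event 3 (t=12: SET total = 21): {total=21}
  after event 4 (t=13: SET max = 31): {max=31, total=21}
  after event 5 (t=23: INC max by 11): {max=42, total=21}
  after event 6 (t=28: SET total = -9): {max=42, total=-9}
  after event 7 (t=31: INC count by 7): {count=7, max=42, total=-9}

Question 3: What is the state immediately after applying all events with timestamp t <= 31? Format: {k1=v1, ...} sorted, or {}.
Answer: {count=7, max=42, total=-9}

Derivation:
Apply events with t <= 31 (7 events):
  after event 1 (t=3: DEL count): {}
  after event 2 (t=5: SET total = 25): {total=25}
  after event 3 (t=12: SET total = 21): {total=21}
  after event 4 (t=13: SET max = 31): {max=31, total=21}
  after event 5 (t=23: INC max by 11): {max=42, total=21}
  after event 6 (t=28: SET total = -9): {max=42, total=-9}
  after event 7 (t=31: INC count by 7): {count=7, max=42, total=-9}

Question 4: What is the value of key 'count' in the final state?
Track key 'count' through all 7 events:
  event 1 (t=3: DEL count): count (absent) -> (absent)
  event 2 (t=5: SET total = 25): count unchanged
  event 3 (t=12: SET total = 21): count unchanged
  event 4 (t=13: SET max = 31): count unchanged
  event 5 (t=23: INC max by 11): count unchanged
  event 6 (t=28: SET total = -9): count unchanged
  event 7 (t=31: INC count by 7): count (absent) -> 7
Final: count = 7

Answer: 7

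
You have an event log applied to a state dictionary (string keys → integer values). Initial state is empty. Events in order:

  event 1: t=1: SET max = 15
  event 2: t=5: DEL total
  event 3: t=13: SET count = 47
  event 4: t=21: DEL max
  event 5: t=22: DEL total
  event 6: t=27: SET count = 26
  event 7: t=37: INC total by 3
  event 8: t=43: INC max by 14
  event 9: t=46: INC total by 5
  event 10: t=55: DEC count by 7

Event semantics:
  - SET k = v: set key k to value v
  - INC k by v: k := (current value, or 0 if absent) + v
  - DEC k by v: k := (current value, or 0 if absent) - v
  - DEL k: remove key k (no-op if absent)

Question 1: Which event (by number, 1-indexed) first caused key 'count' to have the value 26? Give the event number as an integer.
Looking for first event where count becomes 26:
  event 3: count = 47
  event 4: count = 47
  event 5: count = 47
  event 6: count 47 -> 26  <-- first match

Answer: 6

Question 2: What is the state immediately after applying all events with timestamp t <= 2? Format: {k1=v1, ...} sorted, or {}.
Apply events with t <= 2 (1 events):
  after event 1 (t=1: SET max = 15): {max=15}

Answer: {max=15}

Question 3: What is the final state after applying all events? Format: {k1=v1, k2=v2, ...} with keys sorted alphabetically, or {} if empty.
Answer: {count=19, max=14, total=8}

Derivation:
  after event 1 (t=1: SET max = 15): {max=15}
  after event 2 (t=5: DEL total): {max=15}
  after event 3 (t=13: SET count = 47): {count=47, max=15}
  after event 4 (t=21: DEL max): {count=47}
  after event 5 (t=22: DEL total): {count=47}
  after event 6 (t=27: SET count = 26): {count=26}
  after event 7 (t=37: INC total by 3): {count=26, total=3}
  after event 8 (t=43: INC max by 14): {count=26, max=14, total=3}
  after event 9 (t=46: INC total by 5): {count=26, max=14, total=8}
  after event 10 (t=55: DEC count by 7): {count=19, max=14, total=8}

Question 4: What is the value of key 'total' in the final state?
Answer: 8

Derivation:
Track key 'total' through all 10 events:
  event 1 (t=1: SET max = 15): total unchanged
  event 2 (t=5: DEL total): total (absent) -> (absent)
  event 3 (t=13: SET count = 47): total unchanged
  event 4 (t=21: DEL max): total unchanged
  event 5 (t=22: DEL total): total (absent) -> (absent)
  event 6 (t=27: SET count = 26): total unchanged
  event 7 (t=37: INC total by 3): total (absent) -> 3
  event 8 (t=43: INC max by 14): total unchanged
  event 9 (t=46: INC total by 5): total 3 -> 8
  event 10 (t=55: DEC count by 7): total unchanged
Final: total = 8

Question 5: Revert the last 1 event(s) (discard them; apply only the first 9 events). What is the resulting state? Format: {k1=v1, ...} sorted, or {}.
Answer: {count=26, max=14, total=8}

Derivation:
Keep first 9 events (discard last 1):
  after event 1 (t=1: SET max = 15): {max=15}
  after event 2 (t=5: DEL total): {max=15}
  after event 3 (t=13: SET count = 47): {count=47, max=15}
  after event 4 (t=21: DEL max): {count=47}
  after event 5 (t=22: DEL total): {count=47}
  after event 6 (t=27: SET count = 26): {count=26}
  after event 7 (t=37: INC total by 3): {count=26, total=3}
  after event 8 (t=43: INC max by 14): {count=26, max=14, total=3}
  after event 9 (t=46: INC total by 5): {count=26, max=14, total=8}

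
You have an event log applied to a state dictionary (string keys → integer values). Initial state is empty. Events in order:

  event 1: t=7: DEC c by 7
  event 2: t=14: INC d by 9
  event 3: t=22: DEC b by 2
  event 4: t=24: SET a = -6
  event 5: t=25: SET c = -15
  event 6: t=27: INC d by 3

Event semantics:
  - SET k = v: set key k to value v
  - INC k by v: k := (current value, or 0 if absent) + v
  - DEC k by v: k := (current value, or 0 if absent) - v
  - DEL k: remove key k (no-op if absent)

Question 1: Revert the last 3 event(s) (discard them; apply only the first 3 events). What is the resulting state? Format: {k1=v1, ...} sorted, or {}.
Answer: {b=-2, c=-7, d=9}

Derivation:
Keep first 3 events (discard last 3):
  after event 1 (t=7: DEC c by 7): {c=-7}
  after event 2 (t=14: INC d by 9): {c=-7, d=9}
  after event 3 (t=22: DEC b by 2): {b=-2, c=-7, d=9}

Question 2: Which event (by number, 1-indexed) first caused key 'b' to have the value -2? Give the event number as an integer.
Looking for first event where b becomes -2:
  event 3: b (absent) -> -2  <-- first match

Answer: 3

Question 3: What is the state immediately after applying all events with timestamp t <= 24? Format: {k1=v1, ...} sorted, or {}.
Answer: {a=-6, b=-2, c=-7, d=9}

Derivation:
Apply events with t <= 24 (4 events):
  after event 1 (t=7: DEC c by 7): {c=-7}
  after event 2 (t=14: INC d by 9): {c=-7, d=9}
  after event 3 (t=22: DEC b by 2): {b=-2, c=-7, d=9}
  after event 4 (t=24: SET a = -6): {a=-6, b=-2, c=-7, d=9}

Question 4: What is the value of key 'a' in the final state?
Answer: -6

Derivation:
Track key 'a' through all 6 events:
  event 1 (t=7: DEC c by 7): a unchanged
  event 2 (t=14: INC d by 9): a unchanged
  event 3 (t=22: DEC b by 2): a unchanged
  event 4 (t=24: SET a = -6): a (absent) -> -6
  event 5 (t=25: SET c = -15): a unchanged
  event 6 (t=27: INC d by 3): a unchanged
Final: a = -6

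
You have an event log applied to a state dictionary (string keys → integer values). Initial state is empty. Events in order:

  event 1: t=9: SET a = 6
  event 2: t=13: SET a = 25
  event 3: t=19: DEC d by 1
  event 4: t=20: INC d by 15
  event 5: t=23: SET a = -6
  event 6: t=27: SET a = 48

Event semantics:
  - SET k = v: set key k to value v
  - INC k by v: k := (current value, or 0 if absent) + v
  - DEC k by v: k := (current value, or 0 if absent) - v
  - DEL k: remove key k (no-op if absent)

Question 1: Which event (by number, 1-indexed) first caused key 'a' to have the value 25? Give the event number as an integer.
Answer: 2

Derivation:
Looking for first event where a becomes 25:
  event 1: a = 6
  event 2: a 6 -> 25  <-- first match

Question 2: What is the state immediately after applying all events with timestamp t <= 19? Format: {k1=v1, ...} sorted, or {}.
Answer: {a=25, d=-1}

Derivation:
Apply events with t <= 19 (3 events):
  after event 1 (t=9: SET a = 6): {a=6}
  after event 2 (t=13: SET a = 25): {a=25}
  after event 3 (t=19: DEC d by 1): {a=25, d=-1}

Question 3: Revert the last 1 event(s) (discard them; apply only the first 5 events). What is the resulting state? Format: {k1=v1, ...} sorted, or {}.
Answer: {a=-6, d=14}

Derivation:
Keep first 5 events (discard last 1):
  after event 1 (t=9: SET a = 6): {a=6}
  after event 2 (t=13: SET a = 25): {a=25}
  after event 3 (t=19: DEC d by 1): {a=25, d=-1}
  after event 4 (t=20: INC d by 15): {a=25, d=14}
  after event 5 (t=23: SET a = -6): {a=-6, d=14}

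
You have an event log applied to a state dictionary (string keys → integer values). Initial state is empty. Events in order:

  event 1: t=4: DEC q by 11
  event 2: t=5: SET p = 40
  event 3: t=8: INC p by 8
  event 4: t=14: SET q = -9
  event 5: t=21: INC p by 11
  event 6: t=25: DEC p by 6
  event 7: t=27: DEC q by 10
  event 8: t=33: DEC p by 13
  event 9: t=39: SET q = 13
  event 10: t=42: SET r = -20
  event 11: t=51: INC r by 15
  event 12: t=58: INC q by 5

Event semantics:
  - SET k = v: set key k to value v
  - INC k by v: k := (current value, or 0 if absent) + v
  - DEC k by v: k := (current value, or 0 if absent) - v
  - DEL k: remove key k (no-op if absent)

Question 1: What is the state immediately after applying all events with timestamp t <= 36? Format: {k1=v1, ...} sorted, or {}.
Apply events with t <= 36 (8 events):
  after event 1 (t=4: DEC q by 11): {q=-11}
  after event 2 (t=5: SET p = 40): {p=40, q=-11}
  after event 3 (t=8: INC p by 8): {p=48, q=-11}
  after event 4 (t=14: SET q = -9): {p=48, q=-9}
  after event 5 (t=21: INC p by 11): {p=59, q=-9}
  after event 6 (t=25: DEC p by 6): {p=53, q=-9}
  after event 7 (t=27: DEC q by 10): {p=53, q=-19}
  after event 8 (t=33: DEC p by 13): {p=40, q=-19}

Answer: {p=40, q=-19}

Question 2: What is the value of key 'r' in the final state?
Track key 'r' through all 12 events:
  event 1 (t=4: DEC q by 11): r unchanged
  event 2 (t=5: SET p = 40): r unchanged
  event 3 (t=8: INC p by 8): r unchanged
  event 4 (t=14: SET q = -9): r unchanged
  event 5 (t=21: INC p by 11): r unchanged
  event 6 (t=25: DEC p by 6): r unchanged
  event 7 (t=27: DEC q by 10): r unchanged
  event 8 (t=33: DEC p by 13): r unchanged
  event 9 (t=39: SET q = 13): r unchanged
  event 10 (t=42: SET r = -20): r (absent) -> -20
  event 11 (t=51: INC r by 15): r -20 -> -5
  event 12 (t=58: INC q by 5): r unchanged
Final: r = -5

Answer: -5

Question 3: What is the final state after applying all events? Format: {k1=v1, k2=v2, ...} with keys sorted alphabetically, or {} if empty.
Answer: {p=40, q=18, r=-5}

Derivation:
  after event 1 (t=4: DEC q by 11): {q=-11}
  after event 2 (t=5: SET p = 40): {p=40, q=-11}
  after event 3 (t=8: INC p by 8): {p=48, q=-11}
  after event 4 (t=14: SET q = -9): {p=48, q=-9}
  after event 5 (t=21: INC p by 11): {p=59, q=-9}
  after event 6 (t=25: DEC p by 6): {p=53, q=-9}
  after event 7 (t=27: DEC q by 10): {p=53, q=-19}
  after event 8 (t=33: DEC p by 13): {p=40, q=-19}
  after event 9 (t=39: SET q = 13): {p=40, q=13}
  after event 10 (t=42: SET r = -20): {p=40, q=13, r=-20}
  after event 11 (t=51: INC r by 15): {p=40, q=13, r=-5}
  after event 12 (t=58: INC q by 5): {p=40, q=18, r=-5}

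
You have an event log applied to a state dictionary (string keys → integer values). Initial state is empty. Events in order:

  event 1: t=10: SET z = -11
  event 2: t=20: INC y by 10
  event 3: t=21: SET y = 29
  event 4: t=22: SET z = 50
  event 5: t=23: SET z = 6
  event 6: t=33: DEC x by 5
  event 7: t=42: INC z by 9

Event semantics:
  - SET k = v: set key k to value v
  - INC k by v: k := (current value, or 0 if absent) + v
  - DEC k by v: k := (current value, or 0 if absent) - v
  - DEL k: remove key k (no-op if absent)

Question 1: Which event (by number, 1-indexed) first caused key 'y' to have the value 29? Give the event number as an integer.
Looking for first event where y becomes 29:
  event 2: y = 10
  event 3: y 10 -> 29  <-- first match

Answer: 3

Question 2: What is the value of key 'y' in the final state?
Track key 'y' through all 7 events:
  event 1 (t=10: SET z = -11): y unchanged
  event 2 (t=20: INC y by 10): y (absent) -> 10
  event 3 (t=21: SET y = 29): y 10 -> 29
  event 4 (t=22: SET z = 50): y unchanged
  event 5 (t=23: SET z = 6): y unchanged
  event 6 (t=33: DEC x by 5): y unchanged
  event 7 (t=42: INC z by 9): y unchanged
Final: y = 29

Answer: 29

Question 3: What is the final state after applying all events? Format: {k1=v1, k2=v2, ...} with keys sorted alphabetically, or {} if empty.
Answer: {x=-5, y=29, z=15}

Derivation:
  after event 1 (t=10: SET z = -11): {z=-11}
  after event 2 (t=20: INC y by 10): {y=10, z=-11}
  after event 3 (t=21: SET y = 29): {y=29, z=-11}
  after event 4 (t=22: SET z = 50): {y=29, z=50}
  after event 5 (t=23: SET z = 6): {y=29, z=6}
  after event 6 (t=33: DEC x by 5): {x=-5, y=29, z=6}
  after event 7 (t=42: INC z by 9): {x=-5, y=29, z=15}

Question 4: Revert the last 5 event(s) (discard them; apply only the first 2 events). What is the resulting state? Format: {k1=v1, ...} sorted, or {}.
Answer: {y=10, z=-11}

Derivation:
Keep first 2 events (discard last 5):
  after event 1 (t=10: SET z = -11): {z=-11}
  after event 2 (t=20: INC y by 10): {y=10, z=-11}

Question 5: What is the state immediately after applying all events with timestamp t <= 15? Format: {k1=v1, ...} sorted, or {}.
Answer: {z=-11}

Derivation:
Apply events with t <= 15 (1 events):
  after event 1 (t=10: SET z = -11): {z=-11}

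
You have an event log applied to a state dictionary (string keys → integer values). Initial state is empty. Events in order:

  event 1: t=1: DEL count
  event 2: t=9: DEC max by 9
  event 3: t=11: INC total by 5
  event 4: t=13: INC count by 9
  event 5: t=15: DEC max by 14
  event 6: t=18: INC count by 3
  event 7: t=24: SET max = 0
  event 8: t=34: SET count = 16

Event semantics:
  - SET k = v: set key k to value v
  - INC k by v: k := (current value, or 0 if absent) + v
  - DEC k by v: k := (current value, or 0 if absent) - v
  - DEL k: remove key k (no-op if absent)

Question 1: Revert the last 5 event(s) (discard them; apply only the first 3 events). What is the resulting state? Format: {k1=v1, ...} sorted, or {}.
Answer: {max=-9, total=5}

Derivation:
Keep first 3 events (discard last 5):
  after event 1 (t=1: DEL count): {}
  after event 2 (t=9: DEC max by 9): {max=-9}
  after event 3 (t=11: INC total by 5): {max=-9, total=5}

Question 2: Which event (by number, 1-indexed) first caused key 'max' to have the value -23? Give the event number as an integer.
Answer: 5

Derivation:
Looking for first event where max becomes -23:
  event 2: max = -9
  event 3: max = -9
  event 4: max = -9
  event 5: max -9 -> -23  <-- first match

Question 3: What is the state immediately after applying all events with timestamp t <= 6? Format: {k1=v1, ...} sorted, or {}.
Apply events with t <= 6 (1 events):
  after event 1 (t=1: DEL count): {}

Answer: {}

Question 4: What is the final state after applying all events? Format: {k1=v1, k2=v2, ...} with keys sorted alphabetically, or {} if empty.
Answer: {count=16, max=0, total=5}

Derivation:
  after event 1 (t=1: DEL count): {}
  after event 2 (t=9: DEC max by 9): {max=-9}
  after event 3 (t=11: INC total by 5): {max=-9, total=5}
  after event 4 (t=13: INC count by 9): {count=9, max=-9, total=5}
  after event 5 (t=15: DEC max by 14): {count=9, max=-23, total=5}
  after event 6 (t=18: INC count by 3): {count=12, max=-23, total=5}
  after event 7 (t=24: SET max = 0): {count=12, max=0, total=5}
  after event 8 (t=34: SET count = 16): {count=16, max=0, total=5}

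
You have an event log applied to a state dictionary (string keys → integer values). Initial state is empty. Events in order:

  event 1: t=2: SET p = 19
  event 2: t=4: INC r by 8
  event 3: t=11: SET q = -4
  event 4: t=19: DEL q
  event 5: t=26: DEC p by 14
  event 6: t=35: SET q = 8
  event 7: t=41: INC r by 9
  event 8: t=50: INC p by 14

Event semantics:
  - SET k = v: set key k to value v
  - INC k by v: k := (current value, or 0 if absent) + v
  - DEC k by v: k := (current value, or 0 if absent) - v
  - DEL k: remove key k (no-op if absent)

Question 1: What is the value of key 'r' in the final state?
Answer: 17

Derivation:
Track key 'r' through all 8 events:
  event 1 (t=2: SET p = 19): r unchanged
  event 2 (t=4: INC r by 8): r (absent) -> 8
  event 3 (t=11: SET q = -4): r unchanged
  event 4 (t=19: DEL q): r unchanged
  event 5 (t=26: DEC p by 14): r unchanged
  event 6 (t=35: SET q = 8): r unchanged
  event 7 (t=41: INC r by 9): r 8 -> 17
  event 8 (t=50: INC p by 14): r unchanged
Final: r = 17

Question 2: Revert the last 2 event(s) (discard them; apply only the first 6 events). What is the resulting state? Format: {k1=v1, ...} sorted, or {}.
Answer: {p=5, q=8, r=8}

Derivation:
Keep first 6 events (discard last 2):
  after event 1 (t=2: SET p = 19): {p=19}
  after event 2 (t=4: INC r by 8): {p=19, r=8}
  after event 3 (t=11: SET q = -4): {p=19, q=-4, r=8}
  after event 4 (t=19: DEL q): {p=19, r=8}
  after event 5 (t=26: DEC p by 14): {p=5, r=8}
  after event 6 (t=35: SET q = 8): {p=5, q=8, r=8}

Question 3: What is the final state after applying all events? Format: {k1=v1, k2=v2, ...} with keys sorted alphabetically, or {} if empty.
  after event 1 (t=2: SET p = 19): {p=19}
  after event 2 (t=4: INC r by 8): {p=19, r=8}
  after event 3 (t=11: SET q = -4): {p=19, q=-4, r=8}
  after event 4 (t=19: DEL q): {p=19, r=8}
  after event 5 (t=26: DEC p by 14): {p=5, r=8}
  after event 6 (t=35: SET q = 8): {p=5, q=8, r=8}
  after event 7 (t=41: INC r by 9): {p=5, q=8, r=17}
  after event 8 (t=50: INC p by 14): {p=19, q=8, r=17}

Answer: {p=19, q=8, r=17}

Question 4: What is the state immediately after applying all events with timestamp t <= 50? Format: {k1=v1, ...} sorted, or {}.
Apply events with t <= 50 (8 events):
  after event 1 (t=2: SET p = 19): {p=19}
  after event 2 (t=4: INC r by 8): {p=19, r=8}
  after event 3 (t=11: SET q = -4): {p=19, q=-4, r=8}
  after event 4 (t=19: DEL q): {p=19, r=8}
  after event 5 (t=26: DEC p by 14): {p=5, r=8}
  after event 6 (t=35: SET q = 8): {p=5, q=8, r=8}
  after event 7 (t=41: INC r by 9): {p=5, q=8, r=17}
  after event 8 (t=50: INC p by 14): {p=19, q=8, r=17}

Answer: {p=19, q=8, r=17}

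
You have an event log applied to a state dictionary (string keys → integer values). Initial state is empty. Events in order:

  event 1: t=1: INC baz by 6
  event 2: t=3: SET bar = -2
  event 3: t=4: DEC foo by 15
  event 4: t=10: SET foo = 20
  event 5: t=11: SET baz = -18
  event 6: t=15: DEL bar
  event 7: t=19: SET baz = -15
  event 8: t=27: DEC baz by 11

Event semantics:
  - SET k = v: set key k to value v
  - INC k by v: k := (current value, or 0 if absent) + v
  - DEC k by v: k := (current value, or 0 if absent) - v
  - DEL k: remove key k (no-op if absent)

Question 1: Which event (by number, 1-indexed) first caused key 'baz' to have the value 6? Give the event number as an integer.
Looking for first event where baz becomes 6:
  event 1: baz (absent) -> 6  <-- first match

Answer: 1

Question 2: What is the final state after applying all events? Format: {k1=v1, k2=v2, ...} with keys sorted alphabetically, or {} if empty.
Answer: {baz=-26, foo=20}

Derivation:
  after event 1 (t=1: INC baz by 6): {baz=6}
  after event 2 (t=3: SET bar = -2): {bar=-2, baz=6}
  after event 3 (t=4: DEC foo by 15): {bar=-2, baz=6, foo=-15}
  after event 4 (t=10: SET foo = 20): {bar=-2, baz=6, foo=20}
  after event 5 (t=11: SET baz = -18): {bar=-2, baz=-18, foo=20}
  after event 6 (t=15: DEL bar): {baz=-18, foo=20}
  after event 7 (t=19: SET baz = -15): {baz=-15, foo=20}
  after event 8 (t=27: DEC baz by 11): {baz=-26, foo=20}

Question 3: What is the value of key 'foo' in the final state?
Track key 'foo' through all 8 events:
  event 1 (t=1: INC baz by 6): foo unchanged
  event 2 (t=3: SET bar = -2): foo unchanged
  event 3 (t=4: DEC foo by 15): foo (absent) -> -15
  event 4 (t=10: SET foo = 20): foo -15 -> 20
  event 5 (t=11: SET baz = -18): foo unchanged
  event 6 (t=15: DEL bar): foo unchanged
  event 7 (t=19: SET baz = -15): foo unchanged
  event 8 (t=27: DEC baz by 11): foo unchanged
Final: foo = 20

Answer: 20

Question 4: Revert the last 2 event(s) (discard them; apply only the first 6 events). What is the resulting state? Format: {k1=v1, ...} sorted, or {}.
Answer: {baz=-18, foo=20}

Derivation:
Keep first 6 events (discard last 2):
  after event 1 (t=1: INC baz by 6): {baz=6}
  after event 2 (t=3: SET bar = -2): {bar=-2, baz=6}
  after event 3 (t=4: DEC foo by 15): {bar=-2, baz=6, foo=-15}
  after event 4 (t=10: SET foo = 20): {bar=-2, baz=6, foo=20}
  after event 5 (t=11: SET baz = -18): {bar=-2, baz=-18, foo=20}
  after event 6 (t=15: DEL bar): {baz=-18, foo=20}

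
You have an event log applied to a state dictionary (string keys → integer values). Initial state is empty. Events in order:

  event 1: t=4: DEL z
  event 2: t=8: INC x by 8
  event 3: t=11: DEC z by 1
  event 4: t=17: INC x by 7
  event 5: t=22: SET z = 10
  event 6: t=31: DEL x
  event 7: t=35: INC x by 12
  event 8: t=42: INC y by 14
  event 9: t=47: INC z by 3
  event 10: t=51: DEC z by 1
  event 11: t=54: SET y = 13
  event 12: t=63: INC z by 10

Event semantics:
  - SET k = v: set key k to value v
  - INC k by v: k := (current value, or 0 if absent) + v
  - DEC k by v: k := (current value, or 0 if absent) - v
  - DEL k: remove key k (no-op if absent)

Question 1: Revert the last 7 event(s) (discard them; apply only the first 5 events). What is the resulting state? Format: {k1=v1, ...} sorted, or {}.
Keep first 5 events (discard last 7):
  after event 1 (t=4: DEL z): {}
  after event 2 (t=8: INC x by 8): {x=8}
  after event 3 (t=11: DEC z by 1): {x=8, z=-1}
  after event 4 (t=17: INC x by 7): {x=15, z=-1}
  after event 5 (t=22: SET z = 10): {x=15, z=10}

Answer: {x=15, z=10}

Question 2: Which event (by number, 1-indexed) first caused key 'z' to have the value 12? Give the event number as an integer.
Answer: 10

Derivation:
Looking for first event where z becomes 12:
  event 3: z = -1
  event 4: z = -1
  event 5: z = 10
  event 6: z = 10
  event 7: z = 10
  event 8: z = 10
  event 9: z = 13
  event 10: z 13 -> 12  <-- first match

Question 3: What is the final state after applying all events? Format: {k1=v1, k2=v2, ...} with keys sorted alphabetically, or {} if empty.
Answer: {x=12, y=13, z=22}

Derivation:
  after event 1 (t=4: DEL z): {}
  after event 2 (t=8: INC x by 8): {x=8}
  after event 3 (t=11: DEC z by 1): {x=8, z=-1}
  after event 4 (t=17: INC x by 7): {x=15, z=-1}
  after event 5 (t=22: SET z = 10): {x=15, z=10}
  after event 6 (t=31: DEL x): {z=10}
  after event 7 (t=35: INC x by 12): {x=12, z=10}
  after event 8 (t=42: INC y by 14): {x=12, y=14, z=10}
  after event 9 (t=47: INC z by 3): {x=12, y=14, z=13}
  after event 10 (t=51: DEC z by 1): {x=12, y=14, z=12}
  after event 11 (t=54: SET y = 13): {x=12, y=13, z=12}
  after event 12 (t=63: INC z by 10): {x=12, y=13, z=22}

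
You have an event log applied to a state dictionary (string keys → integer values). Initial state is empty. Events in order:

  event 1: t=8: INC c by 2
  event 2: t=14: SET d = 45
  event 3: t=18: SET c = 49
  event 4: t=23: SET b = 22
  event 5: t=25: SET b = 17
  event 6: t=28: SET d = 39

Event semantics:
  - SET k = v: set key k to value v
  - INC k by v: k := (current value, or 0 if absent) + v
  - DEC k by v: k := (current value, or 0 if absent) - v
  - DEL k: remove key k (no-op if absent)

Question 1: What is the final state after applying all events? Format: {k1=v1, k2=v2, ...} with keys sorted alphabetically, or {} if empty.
Answer: {b=17, c=49, d=39}

Derivation:
  after event 1 (t=8: INC c by 2): {c=2}
  after event 2 (t=14: SET d = 45): {c=2, d=45}
  after event 3 (t=18: SET c = 49): {c=49, d=45}
  after event 4 (t=23: SET b = 22): {b=22, c=49, d=45}
  after event 5 (t=25: SET b = 17): {b=17, c=49, d=45}
  after event 6 (t=28: SET d = 39): {b=17, c=49, d=39}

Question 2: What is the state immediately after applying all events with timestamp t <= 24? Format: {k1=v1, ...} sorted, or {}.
Answer: {b=22, c=49, d=45}

Derivation:
Apply events with t <= 24 (4 events):
  after event 1 (t=8: INC c by 2): {c=2}
  after event 2 (t=14: SET d = 45): {c=2, d=45}
  after event 3 (t=18: SET c = 49): {c=49, d=45}
  after event 4 (t=23: SET b = 22): {b=22, c=49, d=45}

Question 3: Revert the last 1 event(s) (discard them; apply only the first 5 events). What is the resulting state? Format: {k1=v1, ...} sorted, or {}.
Answer: {b=17, c=49, d=45}

Derivation:
Keep first 5 events (discard last 1):
  after event 1 (t=8: INC c by 2): {c=2}
  after event 2 (t=14: SET d = 45): {c=2, d=45}
  after event 3 (t=18: SET c = 49): {c=49, d=45}
  after event 4 (t=23: SET b = 22): {b=22, c=49, d=45}
  after event 5 (t=25: SET b = 17): {b=17, c=49, d=45}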